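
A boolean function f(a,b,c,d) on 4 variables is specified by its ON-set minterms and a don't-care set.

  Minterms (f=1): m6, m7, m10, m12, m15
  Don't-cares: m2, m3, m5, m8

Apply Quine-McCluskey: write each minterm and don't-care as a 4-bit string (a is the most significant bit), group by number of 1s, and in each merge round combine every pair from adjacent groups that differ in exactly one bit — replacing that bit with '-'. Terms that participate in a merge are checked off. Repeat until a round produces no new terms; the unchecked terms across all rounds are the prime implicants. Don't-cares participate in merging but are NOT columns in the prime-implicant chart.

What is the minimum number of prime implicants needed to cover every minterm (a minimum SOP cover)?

4

size-2^0 implicants → 0010(✓)  0011(✓)  0101(✓)  0110(✓)  0111(✓)  1000(✓)  1010(✓)  1100(✓)  1111(✓)
size-2^1 implicants → -010  -111  0-10(✓)  0-11(✓)  001-(✓)  01-1  011-(✓)  1-00  10-0
size-2^2 implicants → 0-1-
Unchecked terms (primes): -010, -111, 0-1-, 01-1, 1-00, 10-0
Minterm coverage:
  m6 ⊆ 0-1- [E]
  m7 ⊆ -111,0-1-,01-1
  m10 ⊆ -010,10-0
  m12 ⊆ 1-00 [E]
  m15 ⊆ -111 [E]
E = {-111, 0-1-, 1-00}
Petrick residual → -010
Cover = b'cd' + bcd + a'c + ac'd'  |cover|=4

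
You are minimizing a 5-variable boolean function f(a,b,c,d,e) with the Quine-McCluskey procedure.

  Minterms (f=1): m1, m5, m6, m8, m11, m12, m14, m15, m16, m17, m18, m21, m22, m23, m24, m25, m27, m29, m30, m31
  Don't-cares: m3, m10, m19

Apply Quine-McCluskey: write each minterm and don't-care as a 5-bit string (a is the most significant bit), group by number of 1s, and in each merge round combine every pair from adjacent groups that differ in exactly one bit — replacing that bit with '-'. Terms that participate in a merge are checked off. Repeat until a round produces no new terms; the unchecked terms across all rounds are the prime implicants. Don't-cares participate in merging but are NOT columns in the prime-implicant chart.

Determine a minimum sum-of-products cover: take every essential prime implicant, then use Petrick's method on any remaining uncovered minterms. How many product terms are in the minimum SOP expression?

7

[col 0] 00001*, 00011*, 00101*, 00110*, 01000*, 01010*, 01011*, 01100*, 01110*, 01111*, 10000*, 10001*, 10010*, 10011*, 10101*, 10110*, 10111*, 11000*, 11001*, 11011*, 11101*, 11110*, 11111*
[col 1] -0001*, -0011*, -0101*, -0110*, -1000, -1011*, -1110*, -1111*, 0-011*, 0-110*, 00-01*, 000-1*, 01-00*, 01-10*, 01-11*, 010-0*, 0101-*, 011-0*, 0111-*, 1-000*, 1-001*, 1-011*, 1-101*, 1-110*, 1-111*, 10-01*, 10-10*, 10-11*, 100-0*, 100-1*, 1000-*, 1001-*, 101-1*, 1011-*, 11-01*, 11-11*, 110-1*, 1100-*, 111-1*, 1111-*
[col 2] --011, --110, -0-01, -00-1, -1-11, -111-, 01--0, 01-1-, 1--01*, 1--11*, 1-0-1*, 1-00-, 1-1-1*, 1-11-, 10--1*, 10-1-, 100--, 11--1*
[col 3] 1---1
Prime implicants: --011, --110, -0-01, -00-1, -1-11, -1000, -111-, 01--0, 01-1-, 1---1, 1-00-, 1-11-, 10-1-, 100--
PI chart (minterm → PIs covering it):
  1 | -0-01,-00-1
  5 | -0-01  (sole → essential)
  6 | --110  (sole → essential)
  8 | -1000,01--0
  11 | --011,-1-11,01-1-
  12 | 01--0  (sole → essential)
  14 | --110,-111-,01--0,01-1-
  15 | -1-11,-111-,01-1-
  16 | 1-00-,100--
  17 | -0-01,-00-1,1---1,1-00-,100--
  18 | 10-1-,100--
  21 | -0-01,1---1
  22 | --110,1-11-,10-1-
  23 | 1---1,1-11-,10-1-
  24 | -1000,1-00-
  25 | 1---1,1-00-
  27 | --011,-1-11,1---1
  29 | 1---1  (sole → essential)
  30 | --110,-111-,1-11-
  31 | -1-11,-111-,1---1,1-11-
Essential prime implicants: --110, -0-01, 01--0, 1---1
Petrick residual → -1-11, -1000, 100--
Minimum SOP uses 7 PIs: cde' + b'd'e + bde + bc'd'e' + a'be' + ae + ab'c'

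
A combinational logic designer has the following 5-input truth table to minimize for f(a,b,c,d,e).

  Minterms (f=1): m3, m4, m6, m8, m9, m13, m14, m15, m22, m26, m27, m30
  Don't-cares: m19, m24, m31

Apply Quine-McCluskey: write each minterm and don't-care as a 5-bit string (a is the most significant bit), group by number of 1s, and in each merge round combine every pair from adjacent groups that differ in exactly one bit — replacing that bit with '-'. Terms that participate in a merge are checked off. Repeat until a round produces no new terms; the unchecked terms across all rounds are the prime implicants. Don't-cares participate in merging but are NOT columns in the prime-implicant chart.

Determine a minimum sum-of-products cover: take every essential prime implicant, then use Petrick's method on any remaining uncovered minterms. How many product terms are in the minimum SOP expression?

6

Round 0: 00011✓ 00100✓ 00110✓ 01000✓ 01001✓ 01101✓ 01110✓ 01111✓ 10011✓ 10110✓ 11000✓ 11010✓ 11011✓ 11110✓ 11111✓
Round 1: -0011 -0110✓ -1000 -1110✓ -1111✓ 0-110✓ 001-0 01-01 0100- 011-1 0111-✓ 1-011 1-110✓ 11-10✓ 11-11✓ 110-0 1101-✓ 1111-✓
Round 2: --110 -111- 11-1-
PIs = {--110, -0011, -1000, -111-, 001-0, 01-01, 0100-, 011-1, 1-011, 11-1-, 110-0}
Coverage chart:
  m3: -0011 ←essential
  m4: 001-0 ←essential
  m6: --110,001-0
  m8: -1000,0100-
  m9: 01-01,0100-
  m13: 01-01,011-1
  m14: --110,-111-
  m15: -111-,011-1
  m22: --110 ←essential
  m26: 11-1-,110-0
  m27: 1-011,11-1-
  m30: --110,-111-,11-1-
Essential: --110, -0011, 001-0
Petrick residual → 0100-, 011-1, 11-1-
Min cover (6 terms): cde' + b'c'de + a'b'ce' + a'bc'd' + a'bce + abd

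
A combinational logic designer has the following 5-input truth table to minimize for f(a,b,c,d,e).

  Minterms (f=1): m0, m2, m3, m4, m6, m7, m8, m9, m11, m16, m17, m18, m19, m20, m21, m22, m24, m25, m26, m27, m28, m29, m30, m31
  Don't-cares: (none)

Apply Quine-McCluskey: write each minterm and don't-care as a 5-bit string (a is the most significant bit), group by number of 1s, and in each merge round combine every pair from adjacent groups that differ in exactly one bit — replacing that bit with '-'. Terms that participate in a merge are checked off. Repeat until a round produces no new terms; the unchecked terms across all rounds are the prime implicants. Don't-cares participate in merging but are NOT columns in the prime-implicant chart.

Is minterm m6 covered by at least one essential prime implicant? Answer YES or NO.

Round 0: 00000✓ 00010✓ 00011✓ 00100✓ 00110✓ 00111✓ 01000✓ 01001✓ 01011✓ 10000✓ 10001✓ 10010✓ 10011✓ 10100✓ 10101✓ 10110✓ 11000✓ 11001✓ 11010✓ 11011✓ 11100✓ 11101✓ 11110✓ 11111✓
Round 1: -0000✓ -0010✓ -0011✓ -0100✓ -0110✓ -1000✓ -1001✓ -1011✓ 0-000✓ 0-011✓ 00-00✓ 00-10✓ 00-11✓ 000-0✓ 0001-✓ 001-0✓ 0011-✓ 010-1✓ 0100-✓ 1-000✓ 1-001✓ 1-010✓ 1-011✓ 1-100✓ 1-101✓ 1-110✓ 10-00✓ 10-01✓ 10-10✓ 100-0✓ 100-1✓ 1000-✓ 1001-✓ 101-0✓ 1010-✓ 11-00✓ 11-01✓ 11-10✓ 11-11✓ 110-0✓ 110-1✓ 1100-✓ 1101-✓ 111-0✓ 111-1✓ 1110-✓ 1111-✓
Round 2: --000 --011 -0-00✓ -0-10✓ -00-0✓ -001- -01-0✓ -10-1 -100- 00--0✓ 00-1- 1--00✓ 1--01✓ 1--10✓ 1-0-0✓ 1-0-1✓ 1-00-✓ 1-01-✓ 1-1-0✓ 1-10-✓ 10--0✓ 10-0-✓ 100--✓ 11--0✓ 11--1✓ 11-0-✓ 11-1-✓ 110--✓ 111--✓
Round 3: -0--0 1---0 1--0- 1-0-- 11---
PIs = {--000, --011, -0--0, -001-, -10-1, -100-, 00-1-, 1---0, 1--0-, 1-0--, 11---}
Coverage chart:
  m0: --000,-0--0
  m2: -0--0,-001-,00-1-
  m3: --011,-001-,00-1-
  m4: -0--0 ←essential
  m6: -0--0,00-1-
  m7: 00-1- ←essential
  m8: --000,-100-
  m9: -10-1,-100-
  m11: --011,-10-1
  m16: --000,-0--0,1---0,1--0-,1-0--
  m17: 1--0-,1-0--
  m18: -0--0,-001-,1---0,1-0--
  m19: --011,-001-,1-0--
  m20: -0--0,1---0,1--0-
  m21: 1--0- ←essential
  m22: -0--0,1---0
  m24: --000,-100-,1---0,1--0-,1-0--,11---
  m25: -10-1,-100-,1--0-,1-0--,11---
  m26: 1---0,1-0--,11---
  m27: --011,-10-1,1-0--,11---
  m28: 1---0,1--0-,11---
  m29: 1--0-,11---
  m30: 1---0,11---
  m31: 11--- ←essential
Essential: -0--0, 00-1-, 1--0-, 11---

YES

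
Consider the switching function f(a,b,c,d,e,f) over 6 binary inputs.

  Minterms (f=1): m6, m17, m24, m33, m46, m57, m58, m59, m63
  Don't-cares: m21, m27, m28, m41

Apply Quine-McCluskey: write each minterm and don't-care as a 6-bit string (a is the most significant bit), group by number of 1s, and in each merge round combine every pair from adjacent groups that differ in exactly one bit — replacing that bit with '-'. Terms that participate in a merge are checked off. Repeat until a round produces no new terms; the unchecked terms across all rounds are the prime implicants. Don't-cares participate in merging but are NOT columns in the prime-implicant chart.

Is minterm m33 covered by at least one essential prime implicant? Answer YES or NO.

size-2^0 implicants → 000110  010001(✓)  010101(✓)  011000(✓)  011011(✓)  011100(✓)  100001(✓)  101001(✓)  101110  111001(✓)  111010(✓)  111011(✓)  111111(✓)
size-2^1 implicants → -11011  010-01  011-00  1-1001  10-001  111-11  1110-1  11101-
Unchecked terms (primes): -11011, 000110, 010-01, 011-00, 1-1001, 10-001, 101110, 111-11, 1110-1, 11101-
Minterm coverage:
  m6 ⊆ 000110 [E]
  m17 ⊆ 010-01 [E]
  m24 ⊆ 011-00 [E]
  m33 ⊆ 10-001 [E]
  m46 ⊆ 101110 [E]
  m57 ⊆ 1-1001,1110-1
  m58 ⊆ 11101- [E]
  m59 ⊆ -11011,111-11,1110-1,11101-
  m63 ⊆ 111-11 [E]
E = {000110, 010-01, 011-00, 10-001, 101110, 111-11, 11101-}

YES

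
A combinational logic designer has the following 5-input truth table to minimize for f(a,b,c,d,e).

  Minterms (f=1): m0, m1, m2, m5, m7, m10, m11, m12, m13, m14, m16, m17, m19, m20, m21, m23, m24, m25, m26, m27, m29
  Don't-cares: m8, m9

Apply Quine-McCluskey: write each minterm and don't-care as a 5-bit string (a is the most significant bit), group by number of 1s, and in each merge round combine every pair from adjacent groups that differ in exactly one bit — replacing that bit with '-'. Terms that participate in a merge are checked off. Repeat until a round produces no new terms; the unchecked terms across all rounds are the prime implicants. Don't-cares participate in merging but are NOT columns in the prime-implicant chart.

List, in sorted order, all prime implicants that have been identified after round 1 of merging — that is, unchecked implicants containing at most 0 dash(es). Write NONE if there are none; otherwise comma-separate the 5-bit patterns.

size-2^0 implicants → 00000(✓)  00001(✓)  00010(✓)  00101(✓)  00111(✓)  01000(✓)  01001(✓)  01010(✓)  01011(✓)  01100(✓)  01101(✓)  01110(✓)  10000(✓)  10001(✓)  10011(✓)  10100(✓)  10101(✓)  10111(✓)  11000(✓)  11001(✓)  11010(✓)  11011(✓)  11101(✓)
size-2^1 implicants → -0000(✓)  -0001(✓)  -0101(✓)  -0111(✓)  -1000(✓)  -1001(✓)  -1010(✓)  -1011(✓)  -1101(✓)  0-000(✓)  0-001(✓)  0-010(✓)  0-101(✓)  00-01(✓)  000-0(✓)  0000-(✓)  001-1(✓)  01-00(✓)  01-01(✓)  01-10(✓)  010-0(✓)  010-1(✓)  0100-(✓)  0101-(✓)  011-0(✓)  0110-(✓)  1-000(✓)  1-001(✓)  1-011(✓)  1-101(✓)  10-00(✓)  10-01(✓)  10-11(✓)  100-1(✓)  1000-(✓)  101-1(✓)  1010-(✓)  11-01(✓)  110-0(✓)  110-1(✓)  1100-(✓)  1101-(✓)
size-2^2 implicants → --000(✓)  --001(✓)  --101(✓)  -0-01(✓)  -000-(✓)  -01-1  -1-01(✓)  -10-0(✓)  -10-1(✓)  -100-(✓)  -101-(✓)  0--01(✓)  0-0-0  0-00-(✓)  01--0  01-0-  010--(✓)  1--01(✓)  1-0-1  1-00-(✓)  10--1  10-0-  110--(✓)
size-2^3 implicants → ---01  --00-  -10--
Unchecked terms (primes): ---01, --00-, -01-1, -10--, 0-0-0, 01--0, 01-0-, 1-0-1, 10--1, 10-0-

NONE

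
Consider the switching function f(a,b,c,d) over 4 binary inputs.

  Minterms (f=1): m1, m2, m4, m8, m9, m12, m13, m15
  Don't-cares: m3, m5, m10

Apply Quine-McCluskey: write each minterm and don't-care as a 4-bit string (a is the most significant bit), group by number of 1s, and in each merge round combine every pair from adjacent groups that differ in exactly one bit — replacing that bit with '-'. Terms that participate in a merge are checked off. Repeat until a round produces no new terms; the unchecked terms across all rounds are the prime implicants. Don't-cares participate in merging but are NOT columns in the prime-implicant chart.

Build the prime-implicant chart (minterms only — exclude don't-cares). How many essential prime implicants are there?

2

Round 0: 0001✓ 0010✓ 0011✓ 0100✓ 0101✓ 1000✓ 1001✓ 1010✓ 1100✓ 1101✓ 1111✓
Round 1: -001✓ -010 -100✓ -101✓ 0-01✓ 00-1 001- 010-✓ 1-00✓ 1-01✓ 10-0 100-✓ 11-1 110-✓
Round 2: --01 -10- 1-0-
PIs = {--01, -010, -10-, 00-1, 001-, 1-0-, 10-0, 11-1}
Coverage chart:
  m1: --01,00-1
  m2: -010,001-
  m4: -10- ←essential
  m8: 1-0-,10-0
  m9: --01,1-0-
  m12: -10-,1-0-
  m13: --01,-10-,1-0-,11-1
  m15: 11-1 ←essential
Essential: -10-, 11-1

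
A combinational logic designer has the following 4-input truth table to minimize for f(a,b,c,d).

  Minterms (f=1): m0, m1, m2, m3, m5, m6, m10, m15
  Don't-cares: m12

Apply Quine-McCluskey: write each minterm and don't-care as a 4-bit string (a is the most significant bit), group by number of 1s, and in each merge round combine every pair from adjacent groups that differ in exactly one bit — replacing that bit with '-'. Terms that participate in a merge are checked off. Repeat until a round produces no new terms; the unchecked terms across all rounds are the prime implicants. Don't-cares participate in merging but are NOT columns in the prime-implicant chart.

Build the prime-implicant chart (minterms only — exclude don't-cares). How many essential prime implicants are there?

[col 0] 0000*, 0001*, 0010*, 0011*, 0101*, 0110*, 1010*, 1100, 1111
[col 1] -010, 0-01, 0-10, 00-0*, 00-1*, 000-*, 001-*
[col 2] 00--
Prime implicants: -010, 0-01, 0-10, 00--, 1100, 1111
PI chart (minterm → PIs covering it):
  0 | 00--  (sole → essential)
  1 | 0-01,00--
  2 | -010,0-10,00--
  3 | 00--  (sole → essential)
  5 | 0-01  (sole → essential)
  6 | 0-10  (sole → essential)
  10 | -010  (sole → essential)
  15 | 1111  (sole → essential)
Essential prime implicants: -010, 0-01, 0-10, 00--, 1111

5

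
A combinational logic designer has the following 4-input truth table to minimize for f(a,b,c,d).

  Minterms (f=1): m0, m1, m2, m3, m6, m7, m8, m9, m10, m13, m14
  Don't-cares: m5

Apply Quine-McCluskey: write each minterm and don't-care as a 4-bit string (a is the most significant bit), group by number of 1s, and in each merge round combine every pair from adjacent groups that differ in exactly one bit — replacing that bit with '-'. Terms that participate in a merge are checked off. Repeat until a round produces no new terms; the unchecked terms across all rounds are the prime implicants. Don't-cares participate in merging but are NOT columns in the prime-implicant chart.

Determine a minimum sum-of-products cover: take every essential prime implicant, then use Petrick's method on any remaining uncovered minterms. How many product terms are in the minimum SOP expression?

size-2^0 implicants → 0000(✓)  0001(✓)  0010(✓)  0011(✓)  0101(✓)  0110(✓)  0111(✓)  1000(✓)  1001(✓)  1010(✓)  1101(✓)  1110(✓)
size-2^1 implicants → -000(✓)  -001(✓)  -010(✓)  -101(✓)  -110(✓)  0-01(✓)  0-10(✓)  0-11(✓)  00-0(✓)  00-1(✓)  000-(✓)  001-(✓)  01-1(✓)  011-(✓)  1-01(✓)  1-10(✓)  10-0(✓)  100-(✓)
size-2^2 implicants → --01  --10  -0-0  -00-  0--1  0-1-  00--
Unchecked terms (primes): --01, --10, -0-0, -00-, 0--1, 0-1-, 00--
Minterm coverage:
  m0 ⊆ -0-0,-00-,00--
  m1 ⊆ --01,-00-,0--1,00--
  m2 ⊆ --10,-0-0,0-1-,00--
  m3 ⊆ 0--1,0-1-,00--
  m6 ⊆ --10,0-1-
  m7 ⊆ 0--1,0-1-
  m8 ⊆ -0-0,-00-
  m9 ⊆ --01,-00-
  m10 ⊆ --10,-0-0
  m13 ⊆ --01 [E]
  m14 ⊆ --10 [E]
E = {--01, --10}
Petrick residual → -0-0, 0--1
Cover = c'd + cd' + b'd' + a'd  |cover|=4

4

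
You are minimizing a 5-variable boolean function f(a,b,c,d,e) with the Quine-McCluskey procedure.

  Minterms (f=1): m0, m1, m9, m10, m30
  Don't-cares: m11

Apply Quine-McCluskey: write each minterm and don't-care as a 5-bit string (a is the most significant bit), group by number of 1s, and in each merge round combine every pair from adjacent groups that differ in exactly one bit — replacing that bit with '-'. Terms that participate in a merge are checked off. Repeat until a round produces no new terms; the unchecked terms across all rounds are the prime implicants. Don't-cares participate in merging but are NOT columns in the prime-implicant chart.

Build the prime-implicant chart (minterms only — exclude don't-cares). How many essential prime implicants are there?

size-2^0 implicants → 00000(✓)  00001(✓)  01001(✓)  01010(✓)  01011(✓)  11110
size-2^1 implicants → 0-001  0000-  010-1  0101-
Unchecked terms (primes): 0-001, 0000-, 010-1, 0101-, 11110
Minterm coverage:
  m0 ⊆ 0000- [E]
  m1 ⊆ 0-001,0000-
  m9 ⊆ 0-001,010-1
  m10 ⊆ 0101- [E]
  m30 ⊆ 11110 [E]
E = {0000-, 0101-, 11110}

3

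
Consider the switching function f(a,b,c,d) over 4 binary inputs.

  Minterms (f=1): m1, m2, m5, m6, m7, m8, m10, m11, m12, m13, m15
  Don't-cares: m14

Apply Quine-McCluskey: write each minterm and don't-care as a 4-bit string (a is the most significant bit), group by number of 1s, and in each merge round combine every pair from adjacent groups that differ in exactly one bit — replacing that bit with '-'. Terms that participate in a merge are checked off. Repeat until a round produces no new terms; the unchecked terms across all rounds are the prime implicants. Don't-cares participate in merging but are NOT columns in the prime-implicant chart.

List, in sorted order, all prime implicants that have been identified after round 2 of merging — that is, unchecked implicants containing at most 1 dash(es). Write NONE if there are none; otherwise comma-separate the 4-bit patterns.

Round 0: 0001✓ 0010✓ 0101✓ 0110✓ 0111✓ 1000✓ 1010✓ 1011✓ 1100✓ 1101✓ 1110✓ 1111✓
Round 1: -010✓ -101✓ -110✓ -111✓ 0-01 0-10✓ 01-1✓ 011-✓ 1-00✓ 1-10✓ 1-11✓ 10-0✓ 101-✓ 11-0✓ 11-1✓ 110-✓ 111-✓
Round 2: --10 -1-1 -11- 1--0 1-1- 11--
PIs = {--10, -1-1, -11-, 0-01, 1--0, 1-1-, 11--}

0-01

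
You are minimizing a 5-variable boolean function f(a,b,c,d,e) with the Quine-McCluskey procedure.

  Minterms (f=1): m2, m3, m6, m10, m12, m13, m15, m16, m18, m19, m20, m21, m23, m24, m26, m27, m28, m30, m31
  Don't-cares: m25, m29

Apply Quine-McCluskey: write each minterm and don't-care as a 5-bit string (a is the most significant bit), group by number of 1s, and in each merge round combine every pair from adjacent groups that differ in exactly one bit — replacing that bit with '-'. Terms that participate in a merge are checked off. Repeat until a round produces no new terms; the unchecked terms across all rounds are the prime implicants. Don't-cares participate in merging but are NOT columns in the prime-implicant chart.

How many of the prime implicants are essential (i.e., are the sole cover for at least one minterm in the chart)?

[col 0] 00010*, 00011*, 00110*, 01010*, 01100*, 01101*, 01111*, 10000*, 10010*, 10011*, 10100*, 10101*, 10111*, 11000*, 11001*, 11010*, 11011*, 11100*, 11101*, 11110*, 11111*
[col 1] -0010*, -0011*, -1010*, -1100*, -1101*, -1111*, 0-010*, 00-10, 0001-*, 011-1*, 0110-*, 1-000*, 1-010*, 1-011*, 1-100*, 1-101*, 1-111*, 10-00*, 10-11*, 100-0*, 1001-*, 101-1*, 1010-*, 11-00*, 11-01*, 11-10*, 11-11*, 110-0*, 110-1*, 1100-*, 1101-*, 111-0*, 111-1*, 1110-*, 1111-*
[col 2] --010, -001-, -11-1, -110-, 1--00, 1--11, 1-0-0, 1-01-, 1-1-1, 1-10-, 11--0*, 11--1*, 11-0-*, 11-1-*, 110--*, 111--*
[col 3] 11---
Prime implicants: --010, -001-, -11-1, -110-, 00-10, 1--00, 1--11, 1-0-0, 1-01-, 1-1-1, 1-10-, 11---
PI chart (minterm → PIs covering it):
  2 | --010,-001-,00-10
  3 | -001-  (sole → essential)
  6 | 00-10  (sole → essential)
  10 | --010  (sole → essential)
  12 | -110-  (sole → essential)
  13 | -11-1,-110-
  15 | -11-1  (sole → essential)
  16 | 1--00,1-0-0
  18 | --010,-001-,1-0-0,1-01-
  19 | -001-,1--11,1-01-
  20 | 1--00,1-10-
  21 | 1-1-1,1-10-
  23 | 1--11,1-1-1
  24 | 1--00,1-0-0,11---
  26 | --010,1-0-0,1-01-,11---
  27 | 1--11,1-01-,11---
  28 | -110-,1--00,1-10-,11---
  30 | 11---  (sole → essential)
  31 | -11-1,1--11,1-1-1,11---
Essential prime implicants: --010, -001-, -11-1, -110-, 00-10, 11---

6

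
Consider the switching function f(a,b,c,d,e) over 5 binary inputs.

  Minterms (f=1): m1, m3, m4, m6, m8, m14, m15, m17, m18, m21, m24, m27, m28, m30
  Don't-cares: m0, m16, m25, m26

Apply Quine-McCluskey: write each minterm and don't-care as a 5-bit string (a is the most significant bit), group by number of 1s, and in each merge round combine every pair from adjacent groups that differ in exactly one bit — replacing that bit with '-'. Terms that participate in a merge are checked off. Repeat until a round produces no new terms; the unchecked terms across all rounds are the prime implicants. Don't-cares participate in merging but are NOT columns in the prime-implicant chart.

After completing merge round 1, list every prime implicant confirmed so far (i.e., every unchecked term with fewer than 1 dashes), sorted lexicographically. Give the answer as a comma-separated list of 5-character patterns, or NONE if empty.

NONE

size-2^0 implicants → 00000(✓)  00001(✓)  00011(✓)  00100(✓)  00110(✓)  01000(✓)  01110(✓)  01111(✓)  10000(✓)  10001(✓)  10010(✓)  10101(✓)  11000(✓)  11001(✓)  11010(✓)  11011(✓)  11100(✓)  11110(✓)
size-2^1 implicants → -0000(✓)  -0001(✓)  -1000(✓)  -1110  0-000(✓)  0-110  00-00  000-1  0000-(✓)  001-0  0111-  1-000(✓)  1-001(✓)  1-010(✓)  10-01  100-0(✓)  1000-(✓)  11-00(✓)  11-10(✓)  110-0(✓)  110-1(✓)  1100-(✓)  1101-(✓)  111-0(✓)
size-2^2 implicants → --000  -000-  1-0-0  1-00-  11--0  110--
Unchecked terms (primes): --000, -000-, -1110, 0-110, 00-00, 000-1, 001-0, 0111-, 1-0-0, 1-00-, 10-01, 11--0, 110--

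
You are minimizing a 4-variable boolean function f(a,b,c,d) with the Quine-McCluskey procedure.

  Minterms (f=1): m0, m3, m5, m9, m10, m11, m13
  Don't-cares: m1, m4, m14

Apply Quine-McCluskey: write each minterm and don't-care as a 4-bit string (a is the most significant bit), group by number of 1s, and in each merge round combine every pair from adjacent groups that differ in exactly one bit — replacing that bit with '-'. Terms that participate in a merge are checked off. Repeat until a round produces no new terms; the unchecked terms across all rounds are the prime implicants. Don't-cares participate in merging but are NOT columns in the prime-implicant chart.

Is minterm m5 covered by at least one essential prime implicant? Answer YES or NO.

Round 0: 0000✓ 0001✓ 0011✓ 0100✓ 0101✓ 1001✓ 1010✓ 1011✓ 1101✓ 1110✓
Round 1: -001✓ -011✓ -101✓ 0-00✓ 0-01✓ 00-1✓ 000-✓ 010-✓ 1-01✓ 1-10 10-1✓ 101-
Round 2: --01 -0-1 0-0-
PIs = {--01, -0-1, 0-0-, 1-10, 101-}
Coverage chart:
  m0: 0-0- ←essential
  m3: -0-1 ←essential
  m5: --01,0-0-
  m9: --01,-0-1
  m10: 1-10,101-
  m11: -0-1,101-
  m13: --01 ←essential
Essential: --01, -0-1, 0-0-

YES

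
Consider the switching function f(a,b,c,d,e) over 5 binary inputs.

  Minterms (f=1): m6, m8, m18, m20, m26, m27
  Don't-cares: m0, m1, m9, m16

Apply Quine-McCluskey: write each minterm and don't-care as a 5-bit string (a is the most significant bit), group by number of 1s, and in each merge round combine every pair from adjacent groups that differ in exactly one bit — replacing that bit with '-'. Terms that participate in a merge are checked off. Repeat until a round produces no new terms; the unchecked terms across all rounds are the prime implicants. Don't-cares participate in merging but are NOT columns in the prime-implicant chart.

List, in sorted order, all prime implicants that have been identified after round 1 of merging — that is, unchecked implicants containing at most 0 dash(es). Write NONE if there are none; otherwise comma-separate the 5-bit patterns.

Round 0: 00000✓ 00001✓ 00110 01000✓ 01001✓ 10000✓ 10010✓ 10100✓ 11010✓ 11011✓
Round 1: -0000 0-000✓ 0-001✓ 0000-✓ 0100-✓ 1-010 10-00 100-0 1101-
Round 2: 0-00-
PIs = {-0000, 0-00-, 00110, 1-010, 10-00, 100-0, 1101-}

00110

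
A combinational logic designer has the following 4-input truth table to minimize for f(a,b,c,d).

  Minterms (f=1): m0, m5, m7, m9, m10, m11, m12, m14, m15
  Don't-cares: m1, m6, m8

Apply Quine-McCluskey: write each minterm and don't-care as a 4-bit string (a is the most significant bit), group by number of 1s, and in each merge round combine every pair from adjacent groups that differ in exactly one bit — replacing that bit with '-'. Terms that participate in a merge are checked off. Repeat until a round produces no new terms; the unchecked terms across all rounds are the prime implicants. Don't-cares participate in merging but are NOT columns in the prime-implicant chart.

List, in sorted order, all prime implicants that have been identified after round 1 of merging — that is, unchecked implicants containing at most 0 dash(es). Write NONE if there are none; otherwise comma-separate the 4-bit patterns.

NONE

Round 0: 0000✓ 0001✓ 0101✓ 0110✓ 0111✓ 1000✓ 1001✓ 1010✓ 1011✓ 1100✓ 1110✓ 1111✓
Round 1: -000✓ -001✓ -110✓ -111✓ 0-01 000-✓ 01-1 011-✓ 1-00✓ 1-10✓ 1-11✓ 10-0✓ 10-1✓ 100-✓ 101-✓ 11-0✓ 111-✓
Round 2: -00- -11- 1--0 1-1- 10--
PIs = {-00-, -11-, 0-01, 01-1, 1--0, 1-1-, 10--}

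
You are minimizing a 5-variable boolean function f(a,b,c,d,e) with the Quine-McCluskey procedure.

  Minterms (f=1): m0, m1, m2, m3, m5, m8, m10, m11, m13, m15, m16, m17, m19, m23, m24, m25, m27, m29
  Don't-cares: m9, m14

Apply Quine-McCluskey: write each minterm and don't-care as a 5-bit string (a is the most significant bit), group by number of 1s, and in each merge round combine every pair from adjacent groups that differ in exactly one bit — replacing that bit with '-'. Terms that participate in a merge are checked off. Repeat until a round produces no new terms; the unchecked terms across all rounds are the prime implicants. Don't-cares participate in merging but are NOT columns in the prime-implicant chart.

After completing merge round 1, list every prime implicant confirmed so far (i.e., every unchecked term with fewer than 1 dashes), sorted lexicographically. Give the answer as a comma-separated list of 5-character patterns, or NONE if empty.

NONE

size-2^0 implicants → 00000(✓)  00001(✓)  00010(✓)  00011(✓)  00101(✓)  01000(✓)  01001(✓)  01010(✓)  01011(✓)  01101(✓)  01110(✓)  01111(✓)  10000(✓)  10001(✓)  10011(✓)  10111(✓)  11000(✓)  11001(✓)  11011(✓)  11101(✓)
size-2^1 implicants → -0000(✓)  -0001(✓)  -0011(✓)  -1000(✓)  -1001(✓)  -1011(✓)  -1101(✓)  0-000(✓)  0-001(✓)  0-010(✓)  0-011(✓)  0-101(✓)  00-01(✓)  000-0(✓)  000-1(✓)  0000-(✓)  0001-(✓)  01-01(✓)  01-10(✓)  01-11(✓)  010-0(✓)  010-1(✓)  0100-(✓)  0101-(✓)  011-1(✓)  0111-(✓)  1-000(✓)  1-001(✓)  1-011(✓)  10-11  100-1(✓)  1000-(✓)  11-01(✓)  110-1(✓)  1100-(✓)
size-2^2 implicants → --000(✓)  --001(✓)  --011(✓)  -00-1(✓)  -000-(✓)  -1-01  -10-1(✓)  -100-(✓)  0--01  0-0-0(✓)  0-0-1(✓)  0-00-(✓)  0-01-(✓)  000--(✓)  01--1  01-1-  010--(✓)  1-0-1(✓)  1-00-(✓)
size-2^3 implicants → --0-1  --00-  0-0--
Unchecked terms (primes): --0-1, --00-, -1-01, 0--01, 0-0--, 01--1, 01-1-, 10-11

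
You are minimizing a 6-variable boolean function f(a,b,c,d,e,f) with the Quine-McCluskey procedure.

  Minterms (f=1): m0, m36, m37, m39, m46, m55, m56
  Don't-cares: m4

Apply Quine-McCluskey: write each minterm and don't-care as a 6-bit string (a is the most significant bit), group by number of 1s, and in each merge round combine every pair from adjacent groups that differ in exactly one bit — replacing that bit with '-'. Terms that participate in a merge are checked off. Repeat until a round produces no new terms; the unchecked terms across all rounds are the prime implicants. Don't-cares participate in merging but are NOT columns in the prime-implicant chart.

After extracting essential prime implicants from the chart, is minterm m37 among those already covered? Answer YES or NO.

NO

size-2^0 implicants → 000000(✓)  000100(✓)  100100(✓)  100101(✓)  100111(✓)  101110  110111(✓)  111000
size-2^1 implicants → -00100  000-00  1-0111  1001-1  10010-
Unchecked terms (primes): -00100, 000-00, 1-0111, 1001-1, 10010-, 101110, 111000
Minterm coverage:
  m0 ⊆ 000-00 [E]
  m36 ⊆ -00100,10010-
  m37 ⊆ 1001-1,10010-
  m39 ⊆ 1-0111,1001-1
  m46 ⊆ 101110 [E]
  m55 ⊆ 1-0111 [E]
  m56 ⊆ 111000 [E]
E = {000-00, 1-0111, 101110, 111000}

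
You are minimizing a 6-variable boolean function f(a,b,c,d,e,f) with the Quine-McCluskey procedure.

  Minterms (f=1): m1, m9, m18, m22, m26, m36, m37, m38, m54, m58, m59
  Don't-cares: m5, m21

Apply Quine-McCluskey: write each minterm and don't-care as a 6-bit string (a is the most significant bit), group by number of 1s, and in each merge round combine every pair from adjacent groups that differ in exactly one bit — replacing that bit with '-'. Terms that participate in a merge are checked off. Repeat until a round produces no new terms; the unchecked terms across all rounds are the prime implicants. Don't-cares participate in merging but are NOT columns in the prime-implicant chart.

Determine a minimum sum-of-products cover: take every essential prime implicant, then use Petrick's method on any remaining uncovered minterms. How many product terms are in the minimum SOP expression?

6

[col 0] 000001*, 000101*, 001001*, 010010*, 010101*, 010110*, 011010*, 100100*, 100101*, 100110*, 110110*, 111010*, 111011*
[col 1] -00101, -10110, -11010, 0-0101, 00-001, 000-01, 01-010, 010-10, 1-0110, 1001-0, 10010-, 11101-
Prime implicants: -00101, -10110, -11010, 0-0101, 00-001, 000-01, 01-010, 010-10, 1-0110, 1001-0, 10010-, 11101-
PI chart (minterm → PIs covering it):
  1 | 00-001,000-01
  9 | 00-001  (sole → essential)
  18 | 01-010,010-10
  22 | -10110,010-10
  26 | -11010,01-010
  36 | 1001-0,10010-
  37 | -00101,10010-
  38 | 1-0110,1001-0
  54 | -10110,1-0110
  58 | -11010,11101-
  59 | 11101-  (sole → essential)
Essential prime implicants: 00-001, 11101-
Petrick residual → -00101, -10110, 01-010, 1001-0
Minimum SOP uses 6 PIs: b'c'de'f + bc'def' + a'b'd'e'f + a'bd'ef' + ab'c'df' + abcd'e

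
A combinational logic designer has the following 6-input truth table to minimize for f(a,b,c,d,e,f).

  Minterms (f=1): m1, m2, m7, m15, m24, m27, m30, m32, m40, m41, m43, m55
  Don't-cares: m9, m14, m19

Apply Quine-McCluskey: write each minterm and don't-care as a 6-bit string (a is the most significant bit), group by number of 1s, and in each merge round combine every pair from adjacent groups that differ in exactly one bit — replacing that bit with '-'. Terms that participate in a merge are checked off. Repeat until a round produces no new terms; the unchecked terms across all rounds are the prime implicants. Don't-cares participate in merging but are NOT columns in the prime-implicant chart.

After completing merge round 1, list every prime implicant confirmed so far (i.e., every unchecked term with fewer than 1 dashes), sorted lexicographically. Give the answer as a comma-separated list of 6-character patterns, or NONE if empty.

[col 0] 000001*, 000010, 000111*, 001001*, 001110*, 001111*, 010011*, 011000, 011011*, 011110*, 100000*, 101000*, 101001*, 101011*, 110111
[col 1] -01001, 0-1110, 00-001, 00-111, 00111-, 01-011, 10-000, 1010-1, 10100-
Prime implicants: -01001, 0-1110, 00-001, 00-111, 000010, 00111-, 01-011, 011000, 10-000, 1010-1, 10100-, 110111

000010, 011000, 110111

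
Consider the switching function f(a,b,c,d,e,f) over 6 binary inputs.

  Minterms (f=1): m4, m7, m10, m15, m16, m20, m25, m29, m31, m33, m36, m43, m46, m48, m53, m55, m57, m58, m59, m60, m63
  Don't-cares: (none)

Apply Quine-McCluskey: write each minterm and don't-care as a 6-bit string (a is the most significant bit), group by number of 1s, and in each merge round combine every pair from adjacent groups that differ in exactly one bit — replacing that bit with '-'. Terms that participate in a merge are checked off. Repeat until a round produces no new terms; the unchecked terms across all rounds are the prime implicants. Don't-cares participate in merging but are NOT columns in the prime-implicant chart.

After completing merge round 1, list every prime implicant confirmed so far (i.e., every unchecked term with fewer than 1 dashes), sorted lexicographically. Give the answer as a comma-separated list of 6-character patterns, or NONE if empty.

size-2^0 implicants → 000100(✓)  000111(✓)  001010  001111(✓)  010000(✓)  010100(✓)  011001(✓)  011101(✓)  011111(✓)  100001  100100(✓)  101011(✓)  101110  110000(✓)  110101(✓)  110111(✓)  111001(✓)  111010(✓)  111011(✓)  111100  111111(✓)
size-2^1 implicants → -00100  -10000  -11001  -11111  0-0100  0-1111  00-111  010-00  011-01  0111-1  1-1011  11-111  1101-1  111-11  1110-1  11101-
Unchecked terms (primes): -00100, -10000, -11001, -11111, 0-0100, 0-1111, 00-111, 001010, 010-00, 011-01, 0111-1, 1-1011, 100001, 101110, 11-111, 1101-1, 111-11, 1110-1, 11101-, 111100

001010, 100001, 101110, 111100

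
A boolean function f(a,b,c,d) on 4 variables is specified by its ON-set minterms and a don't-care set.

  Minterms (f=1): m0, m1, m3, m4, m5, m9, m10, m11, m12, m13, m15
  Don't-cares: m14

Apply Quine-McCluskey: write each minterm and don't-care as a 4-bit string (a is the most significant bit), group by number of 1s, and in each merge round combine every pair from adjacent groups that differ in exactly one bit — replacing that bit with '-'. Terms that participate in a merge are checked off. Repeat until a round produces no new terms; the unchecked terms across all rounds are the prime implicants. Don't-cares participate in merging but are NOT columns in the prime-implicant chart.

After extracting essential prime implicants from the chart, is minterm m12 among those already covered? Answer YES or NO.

[col 0] 0000*, 0001*, 0011*, 0100*, 0101*, 1001*, 1010*, 1011*, 1100*, 1101*, 1110*, 1111*
[col 1] -001*, -011*, -100*, -101*, 0-00*, 0-01*, 00-1*, 000-*, 010-*, 1-01*, 1-10*, 1-11*, 10-1*, 101-*, 11-0*, 11-1*, 110-*, 111-*
[col 2] --01, -0-1, -10-, 0-0-, 1--1, 1-1-, 11--
Prime implicants: --01, -0-1, -10-, 0-0-, 1--1, 1-1-, 11--
PI chart (minterm → PIs covering it):
  0 | 0-0-  (sole → essential)
  1 | --01,-0-1,0-0-
  3 | -0-1  (sole → essential)
  4 | -10-,0-0-
  5 | --01,-10-,0-0-
  9 | --01,-0-1,1--1
  10 | 1-1-  (sole → essential)
  11 | -0-1,1--1,1-1-
  12 | -10-,11--
  13 | --01,-10-,1--1,11--
  15 | 1--1,1-1-,11--
Essential prime implicants: -0-1, 0-0-, 1-1-

NO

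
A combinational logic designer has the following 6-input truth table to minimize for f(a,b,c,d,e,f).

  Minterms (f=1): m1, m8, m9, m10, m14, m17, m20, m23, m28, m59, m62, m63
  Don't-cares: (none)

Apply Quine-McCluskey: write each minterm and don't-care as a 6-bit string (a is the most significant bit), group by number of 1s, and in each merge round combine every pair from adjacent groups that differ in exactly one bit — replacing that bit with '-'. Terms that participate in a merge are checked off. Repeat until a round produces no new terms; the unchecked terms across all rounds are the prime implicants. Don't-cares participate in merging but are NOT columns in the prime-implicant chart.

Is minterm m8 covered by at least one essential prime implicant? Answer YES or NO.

Round 0: 000001✓ 001000✓ 001001✓ 001010✓ 001110✓ 010001✓ 010100✓ 010111 011100✓ 111011✓ 111110✓ 111111✓
Round 1: 0-0001 00-001 001-10 0010-0 00100- 01-100 111-11 11111-
PIs = {0-0001, 00-001, 001-10, 0010-0, 00100-, 01-100, 010111, 111-11, 11111-}
Coverage chart:
  m1: 0-0001,00-001
  m8: 0010-0,00100-
  m9: 00-001,00100-
  m10: 001-10,0010-0
  m14: 001-10 ←essential
  m17: 0-0001 ←essential
  m20: 01-100 ←essential
  m23: 010111 ←essential
  m28: 01-100 ←essential
  m59: 111-11 ←essential
  m62: 11111- ←essential
  m63: 111-11,11111-
Essential: 0-0001, 001-10, 01-100, 010111, 111-11, 11111-

NO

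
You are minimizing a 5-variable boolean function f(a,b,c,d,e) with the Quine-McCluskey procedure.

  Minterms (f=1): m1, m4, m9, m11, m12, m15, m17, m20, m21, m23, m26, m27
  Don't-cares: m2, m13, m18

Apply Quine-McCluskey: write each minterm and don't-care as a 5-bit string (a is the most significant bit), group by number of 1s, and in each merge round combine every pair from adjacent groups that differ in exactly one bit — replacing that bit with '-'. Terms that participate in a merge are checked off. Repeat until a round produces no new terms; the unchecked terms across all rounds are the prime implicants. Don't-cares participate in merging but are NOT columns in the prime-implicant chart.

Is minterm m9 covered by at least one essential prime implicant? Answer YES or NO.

YES

[col 0] 00001*, 00010*, 00100*, 01001*, 01011*, 01100*, 01101*, 01111*, 10001*, 10010*, 10100*, 10101*, 10111*, 11010*, 11011*
[col 1] -0001, -0010, -0100, -1011, 0-001, 0-100, 01-01*, 01-11*, 010-1*, 011-1*, 0110-, 1-010, 10-01, 101-1, 1010-, 1101-
[col 2] 01--1
Prime implicants: -0001, -0010, -0100, -1011, 0-001, 0-100, 01--1, 0110-, 1-010, 10-01, 101-1, 1010-, 1101-
PI chart (minterm → PIs covering it):
  1 | -0001,0-001
  4 | -0100,0-100
  9 | 0-001,01--1
  11 | -1011,01--1
  12 | 0-100,0110-
  15 | 01--1  (sole → essential)
  17 | -0001,10-01
  20 | -0100,1010-
  21 | 10-01,101-1,1010-
  23 | 101-1  (sole → essential)
  26 | 1-010,1101-
  27 | -1011,1101-
Essential prime implicants: 01--1, 101-1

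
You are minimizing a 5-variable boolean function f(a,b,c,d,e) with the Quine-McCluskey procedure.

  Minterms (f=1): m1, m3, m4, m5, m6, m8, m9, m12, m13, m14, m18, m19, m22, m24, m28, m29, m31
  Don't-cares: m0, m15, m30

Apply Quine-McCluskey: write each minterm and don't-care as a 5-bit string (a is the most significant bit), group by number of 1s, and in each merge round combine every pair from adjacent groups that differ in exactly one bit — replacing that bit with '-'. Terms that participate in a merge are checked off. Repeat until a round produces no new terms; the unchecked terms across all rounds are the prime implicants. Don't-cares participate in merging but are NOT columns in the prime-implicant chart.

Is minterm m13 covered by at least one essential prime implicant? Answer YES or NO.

Round 0: 00000✓ 00001✓ 00011✓ 00100✓ 00101✓ 00110✓ 01000✓ 01001✓ 01100✓ 01101✓ 01110✓ 01111✓ 10010✓ 10011✓ 10110✓ 11000✓ 11100✓ 11101✓ 11110✓ 11111✓
Round 1: -0011 -0110✓ -1000✓ -1100✓ -1101✓ -1110✓ -1111✓ 0-000✓ 0-001✓ 0-100✓ 0-101✓ 0-110✓ 00-00✓ 00-01✓ 000-1 0000-✓ 001-0✓ 0010-✓ 01-00✓ 01-01✓ 0100-✓ 011-0✓ 011-1✓ 0110-✓ 0111-✓ 1-110✓ 10-10 1001- 11-00✓ 111-0✓ 111-1✓ 1110-✓ 1111-✓
Round 2: --110 -1-00 -11-0✓ -11-1✓ -110-✓ -111-✓ 0--00✓ 0--01✓ 0-00-✓ 0-1-0 0-10-✓ 00-0-✓ 01-0-✓ 011--✓ 111--✓
Round 3: -11-- 0--0-
PIs = {--110, -0011, -1-00, -11--, 0--0-, 0-1-0, 000-1, 10-10, 1001-}
Coverage chart:
  m1: 0--0-,000-1
  m3: -0011,000-1
  m4: 0--0-,0-1-0
  m5: 0--0- ←essential
  m6: --110,0-1-0
  m8: -1-00,0--0-
  m9: 0--0- ←essential
  m12: -1-00,-11--,0--0-,0-1-0
  m13: -11--,0--0-
  m14: --110,-11--,0-1-0
  m18: 10-10,1001-
  m19: -0011,1001-
  m22: --110,10-10
  m24: -1-00 ←essential
  m28: -1-00,-11--
  m29: -11-- ←essential
  m31: -11-- ←essential
Essential: -1-00, -11--, 0--0-

YES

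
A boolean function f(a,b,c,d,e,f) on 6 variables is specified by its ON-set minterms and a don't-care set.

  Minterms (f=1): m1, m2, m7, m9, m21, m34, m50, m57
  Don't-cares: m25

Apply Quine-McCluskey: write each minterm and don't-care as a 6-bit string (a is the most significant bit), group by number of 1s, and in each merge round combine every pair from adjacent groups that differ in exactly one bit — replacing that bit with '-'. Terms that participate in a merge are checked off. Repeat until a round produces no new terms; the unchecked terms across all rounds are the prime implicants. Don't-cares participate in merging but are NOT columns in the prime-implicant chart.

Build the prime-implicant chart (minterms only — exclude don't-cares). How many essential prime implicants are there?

[col 0] 000001*, 000010*, 000111, 001001*, 010101, 011001*, 100010*, 110010*, 111001*
[col 1] -00010, -11001, 0-1001, 00-001, 1-0010
Prime implicants: -00010, -11001, 0-1001, 00-001, 000111, 010101, 1-0010
PI chart (minterm → PIs covering it):
  1 | 00-001  (sole → essential)
  2 | -00010  (sole → essential)
  7 | 000111  (sole → essential)
  9 | 0-1001,00-001
  21 | 010101  (sole → essential)
  34 | -00010,1-0010
  50 | 1-0010  (sole → essential)
  57 | -11001  (sole → essential)
Essential prime implicants: -00010, -11001, 00-001, 000111, 010101, 1-0010

6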